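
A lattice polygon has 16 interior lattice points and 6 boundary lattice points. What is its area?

Pick's theorem states A = I + B/2 − 1, so A = 16 + 6/2 − 1 = 18.

18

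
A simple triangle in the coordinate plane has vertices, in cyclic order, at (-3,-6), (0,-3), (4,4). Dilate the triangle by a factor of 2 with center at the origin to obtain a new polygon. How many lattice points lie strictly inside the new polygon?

14

Using the shoelace formula, 2A = |[(-3)·(-3) − 0·(-6)] + [0·4 − 4·(-3)] + [4·(-6) − (-3)·4]| = 9, so the area is 4.5.
Summing gcd(|Δx|,|Δy|) over the edges gives the boundary count: gcd(3,3) + gcd(4,7) + gcd(7,10) = 3+1+1 = 5.
Scaling by 2 multiplies the area by 2² = 4 (so the new area is 18) and multiplies the boundary lattice-point count by 2, giving 10.
By Pick's theorem, the interior count of the dilated polygon is 18 − 10/2 + 1 = 14.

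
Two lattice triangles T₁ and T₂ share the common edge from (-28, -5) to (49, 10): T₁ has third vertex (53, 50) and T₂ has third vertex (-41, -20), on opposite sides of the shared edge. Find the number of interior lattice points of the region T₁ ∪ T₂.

The union is the simple quadrilateral with vertices (-28, -5), (53, 50), (49, 10), (-41, -20) in order.
The shoelace formula gives twice the area as |[(-28)·50 − 53·(-5)] + [53·10 − 49·50] + [49·(-20) − (-41)·10] + [(-41)·(-5) − (-28)·(-20)]| = 3980, so the area is 1990.
Summing gcd(|Δx|,|Δy|) over the edges gives the boundary count: gcd(81,55) + gcd(4,40) + gcd(90,30) + gcd(13,15) = 1+4+30+1 = 36.
By Pick's theorem I = A − B/2 + 1 = 1990 − 36/2 + 1 = 1973.

1973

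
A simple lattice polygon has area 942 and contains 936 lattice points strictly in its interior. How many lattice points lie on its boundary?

Pick's theorem gives A = I + B/2 − 1, so B = 2(A − I + 1) = 2(942 − 936 + 1) = 14.

14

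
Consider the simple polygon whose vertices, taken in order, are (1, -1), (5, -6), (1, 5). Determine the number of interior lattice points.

9

The shoelace formula gives twice the area as |(1·(-6) − 5·(-1)) + (5·5 − 1·(-6)) + (1·(-1) − 1·5)| = 24, so the area is 12.
Along each edge there are gcd(|Δx|,|Δy|)+1 lattice points, so counting each shared vertex once the boundary has gcd(4,5) + gcd(4,11) + gcd(0,6) = 1+1+6 = 8.
Pick's theorem gives I = A − B/2 + 1 = 12 − 8/2 + 1 = 9.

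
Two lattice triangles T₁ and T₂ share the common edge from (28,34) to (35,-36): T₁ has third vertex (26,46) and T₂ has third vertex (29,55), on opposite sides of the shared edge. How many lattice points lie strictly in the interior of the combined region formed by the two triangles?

135

The union is the simple quadrilateral with vertices (28,34), (26,46), (35,-36), (29,55) in order.
By the shoelace formula, twice the signed area is |[28·46 − 26·34] + [26·(-36) − 35·46] + [35·55 − 29·(-36)] + [29·34 − 28·55]| = 273, so the area is 136.5.
Summing gcd(|Δx|,|Δy|) over the edges gives the boundary count: gcd(2,12) + gcd(9,82) + gcd(6,91) + gcd(1,21) = 2+1+1+1 = 5.
By Pick's theorem I = A − B/2 + 1 = 136.5 − 5/2 + 1 = 135.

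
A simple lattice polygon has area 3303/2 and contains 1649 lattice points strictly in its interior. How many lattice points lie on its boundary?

Pick's theorem gives A = I + B/2 − 1, so B = 2(A − I + 1) = 2(3303/2 − 1649 + 1) = 7.

7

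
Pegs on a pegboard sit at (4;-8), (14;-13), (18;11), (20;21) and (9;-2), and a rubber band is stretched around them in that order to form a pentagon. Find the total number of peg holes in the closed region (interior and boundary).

Using the shoelace formula, 2A = |(4·(-13) − 14·(-8)) + (14·11 − 18·(-13)) + (18·21 − 20·11) + (20·(-2) − 9·21) + (9·(-8) − 4·(-2))| = 313, so the area is 156.5.
Summing gcd(|Δx|,|Δy|) over the edges gives the boundary count: gcd(10,5) + gcd(4,24) + gcd(2,10) + gcd(11,23) + gcd(5,6) = 5+4+2+1+1 = 13.
Pick's theorem gives I = A − B/2 + 1 = 156.5 − 13/2 + 1 = 151, so the closed region contains I + B = 151 + 13 = 164 lattice points.

164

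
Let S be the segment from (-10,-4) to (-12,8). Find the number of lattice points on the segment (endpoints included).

The number of lattice points on a segment between lattice points is gcd(|Δx|,|Δy|) + 1 = gcd(2,12) + 1 = 2 + 1 = 3.

3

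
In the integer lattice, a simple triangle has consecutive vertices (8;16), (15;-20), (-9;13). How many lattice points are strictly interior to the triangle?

315

The shoelace formula gives twice the area as |[8·(-20) − 15·16] + [15·13 − (-9)·(-20)] + [(-9)·16 − 8·13]| = 633, so the area is 316.5.
Along each edge there are gcd(|Δx|,|Δy|)+1 lattice points, so counting each shared vertex once the boundary has gcd(7,36) + gcd(24,33) + gcd(17,3) = 1+3+1 = 5.
By Pick's theorem A = I + B/2 − 1, so I = 316.5 − 5/2 + 1 = 315.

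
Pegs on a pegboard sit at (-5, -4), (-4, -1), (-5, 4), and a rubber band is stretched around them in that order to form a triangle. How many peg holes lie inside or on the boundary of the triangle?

By the shoelace formula, twice the signed area is |[(-5)·(-1) − (-4)·(-4)] + [(-4)·4 − (-5)·(-1)] + [(-5)·(-4) − (-5)·4]| = 8, so the area is 4.
The number of boundary lattice points is Σ gcd(|Δx|,|Δy|) = gcd(1,3) + gcd(1,5) + gcd(0,8) = 1+1+8 = 10.
Pick's theorem gives I = A − B/2 + 1 = 4 − 10/2 + 1 = 0, so the closed region contains I + B = 0 + 10 = 10 lattice points.

10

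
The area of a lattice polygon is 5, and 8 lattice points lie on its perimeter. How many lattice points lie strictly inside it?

From Pick's theorem, I = A − B/2 + 1 = 5 − 8/2 + 1 = 2.

2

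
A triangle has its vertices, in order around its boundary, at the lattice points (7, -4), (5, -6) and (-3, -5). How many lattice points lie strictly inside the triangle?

By the shoelace formula, twice the signed area is |[7·(-6) − 5·(-4)] + [5·(-5) − (-3)·(-6)] + [(-3)·(-4) − 7·(-5)]| = 18, so the area is 9.
The number of boundary lattice points is Σ gcd(|Δx|,|Δy|) = gcd(2,2) + gcd(8,1) + gcd(10,1) = 2+1+1 = 4.
Pick's theorem gives I = A − B/2 + 1 = 9 − 4/2 + 1 = 8.

8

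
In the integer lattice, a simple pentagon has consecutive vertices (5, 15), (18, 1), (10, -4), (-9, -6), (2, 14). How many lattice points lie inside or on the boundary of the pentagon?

The shoelace formula gives twice the area as |(5·1 − 18·15) + (18·(-4) − 10·1) + (10·(-6) − (-9)·(-4)) + ((-9)·14 − 2·(-6)) + (2·15 − 5·14)| = 597, so the area is 597/2.
Along each edge there are gcd(|Δx|,|Δy|)+1 lattice points, so counting each shared vertex once the boundary has gcd(13,14) + gcd(8,5) + gcd(19,2) + gcd(11,20) + gcd(3,1) = 1+1+1+1+1 = 5.
Pick's theorem gives I = A − B/2 + 1 = 597/2 − 5/2 + 1 = 297, so the closed region contains I + B = 297 + 5 = 302 lattice points.

302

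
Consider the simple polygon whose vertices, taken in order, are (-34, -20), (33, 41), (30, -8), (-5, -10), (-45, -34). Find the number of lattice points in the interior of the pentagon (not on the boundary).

1547

The shoelace formula gives twice the area as |((-34)·41 − 33·(-20)) + (33·(-8) − 30·41) + (30·(-10) − (-5)·(-8)) + ((-5)·(-34) − (-45)·(-10)) + ((-45)·(-20) − (-34)·(-34))| = 3104, so the area is 1552.
The number of boundary lattice points is Σ gcd(|Δx|,|Δy|) = gcd(67,61) + gcd(3,49) + gcd(35,2) + gcd(40,24) + gcd(11,14) = 1+1+1+8+1 = 12.
Pick's theorem gives I = A − B/2 + 1 = 1552 − 12/2 + 1 = 1547.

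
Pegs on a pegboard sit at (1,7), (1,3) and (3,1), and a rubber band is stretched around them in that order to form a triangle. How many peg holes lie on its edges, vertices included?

Along each edge there are gcd(|Δx|,|Δy|)+1 lattice points, so counting each shared vertex once the boundary has gcd(0,4) + gcd(2,2) + gcd(2,6) = 4+2+2 = 8.

8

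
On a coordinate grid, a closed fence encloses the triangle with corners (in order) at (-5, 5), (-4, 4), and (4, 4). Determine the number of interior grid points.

0

By the shoelace formula, twice the signed area is |((-5)·4 − (-4)·5) + ((-4)·4 − 4·4) + (4·5 − (-5)·4)| = 8, so the area is 4.
Summing gcd(|Δx|,|Δy|) over the edges gives the boundary count: gcd(1,1) + gcd(8,0) + gcd(9,1) = 1+8+1 = 10.
By Pick's theorem A = I + B/2 − 1, so I = 4 − 10/2 + 1 = 0.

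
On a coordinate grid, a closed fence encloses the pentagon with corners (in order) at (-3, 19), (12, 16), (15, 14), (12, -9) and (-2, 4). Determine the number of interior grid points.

321

The shoelace formula gives twice the area as |[(-3)·16 − 12·19] + [12·14 − 15·16] + [15·(-9) − 12·14] + [12·4 − (-2)·(-9)] + [(-2)·19 − (-3)·4]| = 647, so the area is 647/2.
The number of boundary lattice points is Σ gcd(|Δx|,|Δy|) = gcd(15,3) + gcd(3,2) + gcd(3,23) + gcd(14,13) + gcd(1,15) = 3+1+1+1+1 = 7.
Pick's theorem gives I = A − B/2 + 1 = 647/2 − 7/2 + 1 = 321.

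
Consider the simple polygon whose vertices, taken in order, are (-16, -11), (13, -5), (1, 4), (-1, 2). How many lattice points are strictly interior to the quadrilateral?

The shoelace formula gives twice the area as |[(-16)·(-5) − 13·(-11)] + [13·4 − 1·(-5)] + [1·2 − (-1)·4] + [(-1)·(-11) − (-16)·2]| = 329, so the area is 329/2.
Summing gcd(|Δx|,|Δy|) over the edges gives the boundary count: gcd(29,6) + gcd(12,9) + gcd(2,2) + gcd(15,13) = 1+3+2+1 = 7.
Pick's theorem gives I = A − B/2 + 1 = 329/2 − 7/2 + 1 = 162.

162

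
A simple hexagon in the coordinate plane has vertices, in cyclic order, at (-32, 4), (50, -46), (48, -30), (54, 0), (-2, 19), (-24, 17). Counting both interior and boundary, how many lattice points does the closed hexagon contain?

The shoelace formula gives twice the area as |((-32)·(-46) − 50·4) + (50·(-30) − 48·(-46)) + (48·0 − 54·(-30)) + (54·19 − (-2)·0) + ((-2)·17 − (-24)·19) + ((-24)·4 − (-32)·17)| = 5496, so the area is 2748.
The number of boundary lattice points is Σ gcd(|Δx|,|Δy|) = gcd(82,50) + gcd(2,16) + gcd(6,30) + gcd(56,19) + gcd(22,2) + gcd(8,13) = 2+2+6+1+2+1 = 14.
Pick's theorem gives I = A − B/2 + 1 = 2748 − 14/2 + 1 = 2742, so the closed region contains I + B = 2742 + 14 = 2756 lattice points.

2756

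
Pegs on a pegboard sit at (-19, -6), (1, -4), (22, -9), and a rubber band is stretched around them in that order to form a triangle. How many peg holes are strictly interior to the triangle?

Using the shoelace formula, 2A = |[(-19)·(-4) − 1·(-6)] + [1·(-9) − 22·(-4)] + [22·(-6) − (-19)·(-9)]| = 142, so the area is 71.
Along each edge there are gcd(|Δx|,|Δy|)+1 lattice points, so counting each shared vertex once the boundary has gcd(20,2) + gcd(21,5) + gcd(41,3) = 2+1+1 = 4.
By Pick's theorem A = I + B/2 − 1, so I = 71 − 4/2 + 1 = 70.

70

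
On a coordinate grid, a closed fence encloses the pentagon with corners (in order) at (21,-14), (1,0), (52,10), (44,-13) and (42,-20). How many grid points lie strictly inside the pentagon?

By the shoelace formula, twice the signed area is |[21·0 − 1·(-14)] + [1·10 − 52·0] + [52·(-13) − 44·10] + [44·(-20) − 42·(-13)] + [42·(-14) − 21·(-20)]| = 1594, so the area is 797.
The number of boundary lattice points is Σ gcd(|Δx|,|Δy|) = gcd(20,14) + gcd(51,10) + gcd(8,23) + gcd(2,7) + gcd(21,6) = 2+1+1+1+3 = 8.
Pick's theorem gives I = A − B/2 + 1 = 797 − 8/2 + 1 = 794.

794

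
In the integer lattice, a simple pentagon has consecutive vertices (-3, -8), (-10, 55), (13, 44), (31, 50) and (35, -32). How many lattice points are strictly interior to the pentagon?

Using the shoelace formula, 2A = |((-3)·55 − (-10)·(-8)) + ((-10)·44 − 13·55) + (13·50 − 31·44) + (31·(-32) − 35·50) + (35·(-8) − (-3)·(-32))| = 5232, so the area is 2616.
The number of boundary lattice points is Σ gcd(|Δx|,|Δy|) = gcd(7,63) + gcd(23,11) + gcd(18,6) + gcd(4,82) + gcd(38,24) = 7+1+6+2+2 = 18.
By Pick's theorem A = I + B/2 − 1, so I = 2616 − 18/2 + 1 = 2608.

2608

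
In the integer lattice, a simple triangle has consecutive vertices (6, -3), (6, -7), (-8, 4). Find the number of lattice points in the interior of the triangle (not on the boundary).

23

By the shoelace formula, twice the signed area is |(6·(-7) − 6·(-3)) + (6·4 − (-8)·(-7)) + ((-8)·(-3) − 6·4)| = 56, so the area is 28.
Along each edge there are gcd(|Δx|,|Δy|)+1 lattice points, so counting each shared vertex once the boundary has gcd(0,4) + gcd(14,11) + gcd(14,7) = 4+1+7 = 12.
By Pick's theorem A = I + B/2 − 1, so I = 28 − 12/2 + 1 = 23.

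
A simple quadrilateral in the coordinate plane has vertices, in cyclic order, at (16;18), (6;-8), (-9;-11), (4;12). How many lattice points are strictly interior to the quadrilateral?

The shoelace formula gives twice the area as |(16·(-8) − 6·18) + (6·(-11) − (-9)·(-8)) + ((-9)·12 − 4·(-11)) + (4·18 − 16·12)| = 558, so the area is 279.
The number of boundary lattice points is Σ gcd(|Δx|,|Δy|) = gcd(10,26) + gcd(15,3) + gcd(13,23) + gcd(12,6) = 2+3+1+6 = 12.
By Pick's theorem A = I + B/2 − 1, so I = 279 − 12/2 + 1 = 274.

274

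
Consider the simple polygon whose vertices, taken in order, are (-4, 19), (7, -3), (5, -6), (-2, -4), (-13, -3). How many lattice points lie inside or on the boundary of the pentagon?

251

By the shoelace formula, twice the signed area is |[(-4)·(-3) − 7·19] + [7·(-6) − 5·(-3)] + [5·(-4) − (-2)·(-6)] + [(-2)·(-3) − (-13)·(-4)] + [(-13)·19 − (-4)·(-3)]| = 485, so the area is 485/2.
Along each edge there are gcd(|Δx|,|Δy|)+1 lattice points, so counting each shared vertex once the boundary has gcd(11,22) + gcd(2,3) + gcd(7,2) + gcd(11,1) + gcd(9,22) = 11+1+1+1+1 = 15.
Pick's theorem gives I = A − B/2 + 1 = 485/2 − 15/2 + 1 = 236, so the closed region contains I + B = 236 + 15 = 251 lattice points.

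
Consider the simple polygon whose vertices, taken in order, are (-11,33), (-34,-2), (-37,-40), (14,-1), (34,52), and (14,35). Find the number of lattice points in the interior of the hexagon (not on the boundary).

2546

Using the shoelace formula, 2A = |[(-11)·(-2) − (-34)·33] + [(-34)·(-40) − (-37)·(-2)] + [(-37)·(-1) − 14·(-40)] + [14·52 − 34·(-1)] + [34·35 − 14·52] + [14·33 − (-11)·35]| = 5098, so the area is 2549.
Summing gcd(|Δx|,|Δy|) over the edges gives the boundary count: gcd(23,35) + gcd(3,38) + gcd(51,39) + gcd(20,53) + gcd(20,17) + gcd(25,2) = 1+1+3+1+1+1 = 8.
By Pick's theorem A = I + B/2 − 1, so I = 2549 − 8/2 + 1 = 2546.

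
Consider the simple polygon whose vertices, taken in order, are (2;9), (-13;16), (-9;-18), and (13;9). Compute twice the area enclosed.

779

The shoelace formula gives twice the area as |(2·16 − (-13)·9) + ((-13)·(-18) − (-9)·16) + ((-9)·9 − 13·(-18)) + (13·9 − 2·9)| = 779, so the area is 389.5.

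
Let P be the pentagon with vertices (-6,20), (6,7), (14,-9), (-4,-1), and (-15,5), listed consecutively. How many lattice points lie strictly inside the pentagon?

328

By the shoelace formula, twice the signed area is |((-6)·7 − 6·20) + (6·(-9) − 14·7) + (14·(-1) − (-4)·(-9)) + ((-4)·5 − (-15)·(-1)) + ((-15)·20 − (-6)·5)| = 669, so the area is 669/2.
The number of boundary lattice points is Σ gcd(|Δx|,|Δy|) = gcd(12,13) + gcd(8,16) + gcd(18,8) + gcd(11,6) + gcd(9,15) = 1+8+2+1+3 = 15.
Pick's theorem gives I = A − B/2 + 1 = 669/2 − 15/2 + 1 = 328.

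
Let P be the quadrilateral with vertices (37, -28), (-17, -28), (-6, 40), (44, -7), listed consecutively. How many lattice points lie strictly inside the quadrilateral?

The shoelace formula gives twice the area as |(37·(-28) − (-17)·(-28)) + ((-17)·40 − (-6)·(-28)) + ((-6)·(-7) − 44·40) + (44·(-28) − 37·(-7))| = 5051, so the area is 2525.5.
The number of boundary lattice points is Σ gcd(|Δx|,|Δy|) = gcd(54,0) + gcd(11,68) + gcd(50,47) + gcd(7,21) = 54+1+1+7 = 63.
Pick's theorem gives I = A − B/2 + 1 = 2525.5 − 63/2 + 1 = 2495.

2495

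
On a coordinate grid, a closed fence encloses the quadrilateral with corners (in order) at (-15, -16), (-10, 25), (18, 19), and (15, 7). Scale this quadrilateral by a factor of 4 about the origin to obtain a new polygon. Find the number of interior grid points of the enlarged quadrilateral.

11739

The shoelace formula gives twice the area as |[(-15)·25 − (-10)·(-16)] + [(-10)·19 − 18·25] + [18·7 − 15·19] + [15·(-16) − (-15)·7]| = 1469, so the area is 734.5.
Summing gcd(|Δx|,|Δy|) over the edges gives the boundary count: gcd(5,41) + gcd(28,6) + gcd(3,12) + gcd(30,23) = 1+2+3+1 = 7.
Scaling by 4 multiplies the area by 4² = 16 (so the new area is 11752) and multiplies the boundary lattice-point count by 4, giving 28.
By Pick's theorem, the interior count of the dilated polygon is 11752 − 28/2 + 1 = 11739.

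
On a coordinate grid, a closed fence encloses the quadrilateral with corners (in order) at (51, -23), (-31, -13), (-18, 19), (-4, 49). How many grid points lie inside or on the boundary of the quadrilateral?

Using the shoelace formula, 2A = |[51·(-13) − (-31)·(-23)] + [(-31)·19 − (-18)·(-13)] + [(-18)·49 − (-4)·19] + [(-4)·(-23) − 51·49]| = 5412, so the area is 2706.
Summing gcd(|Δx|,|Δy|) over the edges gives the boundary count: gcd(82,10) + gcd(13,32) + gcd(14,30) + gcd(55,72) = 2+1+2+1 = 6.
Pick's theorem gives I = A − B/2 + 1 = 2706 − 6/2 + 1 = 2704, so the closed region contains I + B = 2704 + 6 = 2710 lattice points.

2710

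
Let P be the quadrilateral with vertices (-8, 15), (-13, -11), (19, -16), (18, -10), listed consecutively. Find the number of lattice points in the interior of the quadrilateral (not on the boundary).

493

Using the shoelace formula, 2A = |[(-8)·(-11) − (-13)·15] + [(-13)·(-16) − 19·(-11)] + [19·(-10) − 18·(-16)] + [18·15 − (-8)·(-10)]| = 988, so the area is 494.
The number of boundary lattice points is Σ gcd(|Δx|,|Δy|) = gcd(5,26) + gcd(32,5) + gcd(1,6) + gcd(26,25) = 1+1+1+1 = 4.
Pick's theorem gives I = A − B/2 + 1 = 494 − 4/2 + 1 = 493.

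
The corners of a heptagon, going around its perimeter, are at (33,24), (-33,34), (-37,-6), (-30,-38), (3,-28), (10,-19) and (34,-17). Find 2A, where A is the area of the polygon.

7626

Using the shoelace formula, 2A = |[33·34 − (-33)·24] + [(-33)·(-6) − (-37)·34] + [(-37)·(-38) − (-30)·(-6)] + [(-30)·(-28) − 3·(-38)] + [3·(-19) − 10·(-28)] + [10·(-17) − 34·(-19)] + [34·24 − 33·(-17)]| = 7626, so the area is 3813.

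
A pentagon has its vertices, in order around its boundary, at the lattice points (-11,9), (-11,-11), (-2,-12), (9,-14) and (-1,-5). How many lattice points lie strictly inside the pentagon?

160

The shoelace formula gives twice the area as |[(-11)·(-11) − (-11)·9] + [(-11)·(-12) − (-2)·(-11)] + [(-2)·(-14) − 9·(-12)] + [9·(-5) − (-1)·(-14)] + [(-1)·9 − (-11)·(-5)]| = 343, so the area is 171.5.
The number of boundary lattice points is Σ gcd(|Δx|,|Δy|) = gcd(0,20) + gcd(9,1) + gcd(11,2) + gcd(10,9) + gcd(10,14) = 20+1+1+1+2 = 25.
Pick's theorem gives I = A − B/2 + 1 = 171.5 − 25/2 + 1 = 160.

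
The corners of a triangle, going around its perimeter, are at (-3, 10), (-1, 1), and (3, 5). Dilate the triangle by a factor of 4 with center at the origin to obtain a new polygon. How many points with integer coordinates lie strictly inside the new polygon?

The shoelace formula gives twice the area as |((-3)·1 − (-1)·10) + ((-1)·5 − 3·1) + (3·10 − (-3)·5)| = 44, so the area is 22.
Along each edge there are gcd(|Δx|,|Δy|)+1 lattice points, so counting each shared vertex once the boundary has gcd(2,9) + gcd(4,4) + gcd(6,5) = 1+4+1 = 6.
Scaling by 4 multiplies the area by 4² = 16 (so the new area is 352) and multiplies the boundary lattice-point count by 4, giving 24.
By Pick's theorem, the interior count of the dilated polygon is 352 − 24/2 + 1 = 341.

341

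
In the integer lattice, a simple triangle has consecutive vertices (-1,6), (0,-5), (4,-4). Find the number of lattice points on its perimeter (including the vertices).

7

Along each edge there are gcd(|Δx|,|Δy|)+1 lattice points, so counting each shared vertex once the boundary has gcd(1,11) + gcd(4,1) + gcd(5,10) = 1+1+5 = 7.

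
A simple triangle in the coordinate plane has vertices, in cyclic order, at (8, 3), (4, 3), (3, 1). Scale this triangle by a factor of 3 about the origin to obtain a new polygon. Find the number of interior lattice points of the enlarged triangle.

The shoelace formula gives twice the area as |[8·3 − 4·3] + [4·1 − 3·3] + [3·3 − 8·1]| = 8, so the area is 4.
Summing gcd(|Δx|,|Δy|) over the edges gives the boundary count: gcd(4,0) + gcd(1,2) + gcd(5,2) = 4+1+1 = 6.
Scaling by 3 multiplies the area by 3² = 9 (so the new area is 36) and multiplies the boundary lattice-point count by 3, giving 18.
By Pick's theorem, the interior count of the dilated polygon is 36 − 18/2 + 1 = 28.

28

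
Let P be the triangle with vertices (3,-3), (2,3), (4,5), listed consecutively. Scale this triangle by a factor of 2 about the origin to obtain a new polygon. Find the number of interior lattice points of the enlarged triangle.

By the shoelace formula, twice the signed area is |(3·3 − 2·(-3)) + (2·5 − 4·3) + (4·(-3) − 3·5)| = 14, so the area is 7.
Along each edge there are gcd(|Δx|,|Δy|)+1 lattice points, so counting each shared vertex once the boundary has gcd(1,6) + gcd(2,2) + gcd(1,8) = 1+2+1 = 4.
Scaling by 2 multiplies the area by 2² = 4 (so the new area is 28) and multiplies the boundary lattice-point count by 2, giving 8.
By Pick's theorem, the interior count of the dilated polygon is 28 − 8/2 + 1 = 25.

25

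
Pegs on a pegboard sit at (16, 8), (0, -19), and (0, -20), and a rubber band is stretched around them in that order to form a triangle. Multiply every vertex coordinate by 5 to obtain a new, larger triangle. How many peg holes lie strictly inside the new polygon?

186

By the shoelace formula, twice the signed area is |(16·(-19) − 0·8) + (0·(-20) − 0·(-19)) + (0·8 − 16·(-20))| = 16, so the area is 8.
Along each edge there are gcd(|Δx|,|Δy|)+1 lattice points, so counting each shared vertex once the boundary has gcd(16,27) + gcd(0,1) + gcd(16,28) = 1+1+4 = 6.
Scaling by 5 multiplies the area by 5² = 25 (so the new area is 200) and multiplies the boundary lattice-point count by 5, giving 30.
By Pick's theorem, the interior count of the dilated polygon is 200 − 30/2 + 1 = 186.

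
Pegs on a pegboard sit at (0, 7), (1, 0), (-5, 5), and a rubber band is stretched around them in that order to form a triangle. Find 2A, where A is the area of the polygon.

37

The shoelace formula gives twice the area as |[0·0 − 1·7] + [1·5 − (-5)·0] + [(-5)·7 − 0·5]| = 37, so the area is 18.5.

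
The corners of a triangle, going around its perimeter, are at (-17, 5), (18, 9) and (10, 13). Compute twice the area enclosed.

172

Using the shoelace formula, 2A = |[(-17)·9 − 18·5] + [18·13 − 10·9] + [10·5 − (-17)·13]| = 172, so the area is 86.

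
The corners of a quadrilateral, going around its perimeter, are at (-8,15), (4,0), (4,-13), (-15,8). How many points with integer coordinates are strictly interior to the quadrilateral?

207

Using the shoelace formula, 2A = |[(-8)·0 − 4·15] + [4·(-13) − 4·0] + [4·8 − (-15)·(-13)] + [(-15)·15 − (-8)·8]| = 436, so the area is 218.
Summing gcd(|Δx|,|Δy|) over the edges gives the boundary count: gcd(12,15) + gcd(0,13) + gcd(19,21) + gcd(7,7) = 3+13+1+7 = 24.
By Pick's theorem A = I + B/2 − 1, so I = 218 − 24/2 + 1 = 207.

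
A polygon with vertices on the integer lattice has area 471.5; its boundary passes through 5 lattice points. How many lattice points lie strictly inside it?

From Pick's theorem, I = A − B/2 + 1 = 471.5 − 5/2 + 1 = 470.

470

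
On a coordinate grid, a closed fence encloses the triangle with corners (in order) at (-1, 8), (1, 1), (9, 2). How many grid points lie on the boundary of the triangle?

Along each edge there are gcd(|Δx|,|Δy|)+1 lattice points, so counting each shared vertex once the boundary has gcd(2,7) + gcd(8,1) + gcd(10,6) = 1+1+2 = 4.

4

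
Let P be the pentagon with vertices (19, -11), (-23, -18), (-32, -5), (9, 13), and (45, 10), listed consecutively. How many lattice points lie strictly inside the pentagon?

1298

The shoelace formula gives twice the area as |(19·(-18) − (-23)·(-11)) + ((-23)·(-5) − (-32)·(-18)) + ((-32)·13 − 9·(-5)) + (9·10 − 45·13) + (45·(-11) − 19·10)| = 2607, so the area is 2607/2.
The number of boundary lattice points is Σ gcd(|Δx|,|Δy|) = gcd(42,7) + gcd(9,13) + gcd(41,18) + gcd(36,3) + gcd(26,21) = 7+1+1+3+1 = 13.
By Pick's theorem A = I + B/2 − 1, so I = 2607/2 − 13/2 + 1 = 1298.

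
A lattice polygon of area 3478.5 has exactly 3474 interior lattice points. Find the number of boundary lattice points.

11

Pick's theorem gives A = I + B/2 − 1, so B = 2(A − I + 1) = 2(3478.5 − 3474 + 1) = 11.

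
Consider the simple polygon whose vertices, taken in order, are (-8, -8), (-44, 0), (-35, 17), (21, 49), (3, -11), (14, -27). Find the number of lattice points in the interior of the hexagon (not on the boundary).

The shoelace formula gives twice the area as |[(-8)·0 − (-44)·(-8)] + [(-44)·17 − (-35)·0] + [(-35)·49 − 21·17] + [21·(-11) − 3·49] + [3·(-27) − 14·(-11)] + [14·(-8) − (-8)·(-27)]| = 3805, so the area is 1902.5.
The number of boundary lattice points is Σ gcd(|Δx|,|Δy|) = gcd(36,8) + gcd(9,17) + gcd(56,32) + gcd(18,60) + gcd(11,16) + gcd(22,19) = 4+1+8+6+1+1 = 21.
By Pick's theorem A = I + B/2 − 1, so I = 1902.5 − 21/2 + 1 = 1893.

1893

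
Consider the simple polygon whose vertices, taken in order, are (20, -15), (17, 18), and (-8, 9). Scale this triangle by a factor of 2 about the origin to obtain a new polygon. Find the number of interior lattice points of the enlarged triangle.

1697

Using the shoelace formula, 2A = |[20·18 − 17·(-15)] + [17·9 − (-8)·18] + [(-8)·(-15) − 20·9]| = 852, so the area is 426.
Along each edge there are gcd(|Δx|,|Δy|)+1 lattice points, so counting each shared vertex once the boundary has gcd(3,33) + gcd(25,9) + gcd(28,24) = 3+1+4 = 8.
Scaling by 2 multiplies the area by 2² = 4 (so the new area is 1704) and multiplies the boundary lattice-point count by 2, giving 16.
By Pick's theorem, the interior count of the dilated polygon is 1704 − 16/2 + 1 = 1697.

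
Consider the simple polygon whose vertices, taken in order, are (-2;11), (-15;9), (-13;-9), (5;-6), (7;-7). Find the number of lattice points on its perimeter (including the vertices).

The number of boundary lattice points is Σ gcd(|Δx|,|Δy|) = gcd(13,2) + gcd(2,18) + gcd(18,3) + gcd(2,1) + gcd(9,18) = 1+2+3+1+9 = 16.

16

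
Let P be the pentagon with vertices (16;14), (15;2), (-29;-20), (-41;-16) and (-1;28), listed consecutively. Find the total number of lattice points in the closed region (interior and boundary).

Using the shoelace formula, 2A = |(16·2 − 15·14) + (15·(-20) − (-29)·2) + ((-29)·(-16) − (-41)·(-20)) + ((-41)·28 − (-1)·(-16)) + ((-1)·14 − 16·28)| = 2402, so the area is 1201.
The number of boundary lattice points is Σ gcd(|Δx|,|Δy|) = gcd(1,12) + gcd(44,22) + gcd(12,4) + gcd(40,44) + gcd(17,14) = 1+22+4+4+1 = 32.
Pick's theorem gives I = A − B/2 + 1 = 1201 − 32/2 + 1 = 1186, so the closed region contains I + B = 1186 + 32 = 1218 lattice points.

1218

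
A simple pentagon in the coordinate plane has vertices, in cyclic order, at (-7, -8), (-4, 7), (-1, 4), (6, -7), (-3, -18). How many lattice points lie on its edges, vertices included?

Along each edge there are gcd(|Δx|,|Δy|)+1 lattice points, so counting each shared vertex once the boundary has gcd(3,15) + gcd(3,3) + gcd(7,11) + gcd(9,11) + gcd(4,10) = 3+3+1+1+2 = 10.

10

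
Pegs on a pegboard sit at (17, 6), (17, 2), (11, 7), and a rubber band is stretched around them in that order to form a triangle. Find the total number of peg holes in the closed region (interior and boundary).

Using the shoelace formula, 2A = |(17·2 − 17·6) + (17·7 − 11·2) + (11·6 − 17·7)| = 24, so the area is 12.
Summing gcd(|Δx|,|Δy|) over the edges gives the boundary count: gcd(0,4) + gcd(6,5) + gcd(6,1) = 4+1+1 = 6.
Pick's theorem gives I = A − B/2 + 1 = 12 − 6/2 + 1 = 10, so the closed region contains I + B = 10 + 6 = 16 lattice points.

16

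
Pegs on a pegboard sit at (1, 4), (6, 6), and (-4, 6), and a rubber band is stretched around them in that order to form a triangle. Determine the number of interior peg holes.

By the shoelace formula, twice the signed area is |(1·6 − 6·4) + (6·6 − (-4)·6) + ((-4)·4 − 1·6)| = 20, so the area is 10.
Summing gcd(|Δx|,|Δy|) over the edges gives the boundary count: gcd(5,2) + gcd(10,0) + gcd(5,2) = 1+10+1 = 12.
Pick's theorem gives I = A − B/2 + 1 = 10 − 12/2 + 1 = 5.

5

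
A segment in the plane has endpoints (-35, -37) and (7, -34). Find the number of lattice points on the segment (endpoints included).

4

The number of lattice points on a segment between lattice points is gcd(|Δx|,|Δy|) + 1 = gcd(42,3) + 1 = 3 + 1 = 4.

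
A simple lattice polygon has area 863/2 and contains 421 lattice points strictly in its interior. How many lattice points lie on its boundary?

Pick's theorem gives A = I + B/2 − 1, so B = 2(A − I + 1) = 2(863/2 − 421 + 1) = 23.

23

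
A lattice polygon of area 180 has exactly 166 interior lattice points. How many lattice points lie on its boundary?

30

Pick's theorem gives A = I + B/2 − 1, so B = 2(A − I + 1) = 2(180 − 166 + 1) = 30.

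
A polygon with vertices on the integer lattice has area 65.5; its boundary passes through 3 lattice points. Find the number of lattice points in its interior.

From Pick's theorem, I = A − B/2 + 1 = 65.5 − 3/2 + 1 = 65.

65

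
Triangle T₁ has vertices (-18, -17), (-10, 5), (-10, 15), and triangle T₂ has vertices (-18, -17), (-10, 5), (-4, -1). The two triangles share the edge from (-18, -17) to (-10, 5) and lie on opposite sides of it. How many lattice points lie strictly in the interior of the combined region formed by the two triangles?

118

The union is the simple quadrilateral with vertices (-18, -17), (-10, 15), (-10, 5), (-4, -1) in order.
Using the shoelace formula, 2A = |[(-18)·15 − (-10)·(-17)] + [(-10)·5 − (-10)·15] + [(-10)·(-1) − (-4)·5] + [(-4)·(-17) − (-18)·(-1)]| = 260, so the area is 130.
The number of boundary lattice points is Σ gcd(|Δx|,|Δy|) = gcd(8,32) + gcd(0,10) + gcd(6,6) + gcd(14,16) = 8+10+6+2 = 26.
By Pick's theorem I = A − B/2 + 1 = 130 − 26/2 + 1 = 118.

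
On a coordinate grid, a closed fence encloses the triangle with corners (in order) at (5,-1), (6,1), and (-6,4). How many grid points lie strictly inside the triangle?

12

By the shoelace formula, twice the signed area is |(5·1 − 6·(-1)) + (6·4 − (-6)·1) + ((-6)·(-1) − 5·4)| = 27, so the area is 27/2.
The number of boundary lattice points is Σ gcd(|Δx|,|Δy|) = gcd(1,2) + gcd(12,3) + gcd(11,5) = 1+3+1 = 5.
By Pick's theorem A = I + B/2 − 1, so I = 27/2 − 5/2 + 1 = 12.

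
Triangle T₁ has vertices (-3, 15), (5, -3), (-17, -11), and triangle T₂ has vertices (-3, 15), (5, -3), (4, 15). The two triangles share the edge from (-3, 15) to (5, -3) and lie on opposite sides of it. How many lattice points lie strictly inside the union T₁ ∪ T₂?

288

The union is the simple quadrilateral with vertices (-3, 15), (-17, -11), (5, -3), (4, 15) in order.
Using the shoelace formula, 2A = |((-3)·(-11) − (-17)·15) + ((-17)·(-3) − 5·(-11)) + (5·15 − 4·(-3)) + (4·15 − (-3)·15)| = 586, so the area is 293.
Along each edge there are gcd(|Δx|,|Δy|)+1 lattice points, so counting each shared vertex once the boundary has gcd(14,26) + gcd(22,8) + gcd(1,18) + gcd(7,0) = 2+2+1+7 = 12.
By Pick's theorem I = A − B/2 + 1 = 293 − 12/2 + 1 = 288.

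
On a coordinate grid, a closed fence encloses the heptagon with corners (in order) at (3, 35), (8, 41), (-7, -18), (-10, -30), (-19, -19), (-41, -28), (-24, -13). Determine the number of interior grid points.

771

The shoelace formula gives twice the area as |(3·41 − 8·35) + (8·(-18) − (-7)·41) + ((-7)·(-30) − (-10)·(-18)) + ((-10)·(-19) − (-19)·(-30)) + ((-19)·(-28) − (-41)·(-19)) + ((-41)·(-13) − (-24)·(-28)) + ((-24)·35 − 3·(-13))| = 1551, so the area is 775.5.
Along each edge there are gcd(|Δx|,|Δy|)+1 lattice points, so counting each shared vertex once the boundary has gcd(5,6) + gcd(15,59) + gcd(3,12) + gcd(9,11) + gcd(22,9) + gcd(17,15) + gcd(27,48) = 1+1+3+1+1+1+3 = 11.
Pick's theorem gives I = A − B/2 + 1 = 775.5 − 11/2 + 1 = 771.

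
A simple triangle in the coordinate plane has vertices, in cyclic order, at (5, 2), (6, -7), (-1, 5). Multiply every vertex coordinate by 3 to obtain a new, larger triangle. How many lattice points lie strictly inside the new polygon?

By the shoelace formula, twice the signed area is |[5·(-7) − 6·2] + [6·5 − (-1)·(-7)] + [(-1)·2 − 5·5]| = 51, so the area is 25.5.
The number of boundary lattice points is Σ gcd(|Δx|,|Δy|) = gcd(1,9) + gcd(7,12) + gcd(6,3) = 1+1+3 = 5.
Scaling by 3 multiplies the area by 3² = 9 (so the new area is 229.5) and multiplies the boundary lattice-point count by 3, giving 15.
By Pick's theorem, the interior count of the dilated polygon is 229.5 − 15/2 + 1 = 223.

223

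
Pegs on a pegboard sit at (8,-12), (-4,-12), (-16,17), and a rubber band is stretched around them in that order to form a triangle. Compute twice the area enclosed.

By the shoelace formula, twice the signed area is |[8·(-12) − (-4)·(-12)] + [(-4)·17 − (-16)·(-12)] + [(-16)·(-12) − 8·17]| = 348, so the area is 174.

348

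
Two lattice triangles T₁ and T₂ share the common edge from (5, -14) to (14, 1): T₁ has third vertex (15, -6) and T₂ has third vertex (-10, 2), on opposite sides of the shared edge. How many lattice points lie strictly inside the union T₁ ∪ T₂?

The union is the simple quadrilateral with vertices (5, -14), (15, -6), (14, 1), (-10, 2) in order.
By the shoelace formula, twice the signed area is |(5·(-6) − 15·(-14)) + (15·1 − 14·(-6)) + (14·2 − (-10)·1) + ((-10)·(-14) − 5·2)| = 447, so the area is 447/2.
Summing gcd(|Δx|,|Δy|) over the edges gives the boundary count: gcd(10,8) + gcd(1,7) + gcd(24,1) + gcd(15,16) = 2+1+1+1 = 5.
By Pick's theorem I = A − B/2 + 1 = 447/2 − 5/2 + 1 = 222.

222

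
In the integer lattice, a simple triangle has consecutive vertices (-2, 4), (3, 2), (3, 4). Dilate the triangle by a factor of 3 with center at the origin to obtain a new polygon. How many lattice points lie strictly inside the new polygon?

34

By the shoelace formula, twice the signed area is |[(-2)·2 − 3·4] + [3·4 − 3·2] + [3·4 − (-2)·4]| = 10, so the area is 5.
The number of boundary lattice points is Σ gcd(|Δx|,|Δy|) = gcd(5,2) + gcd(0,2) + gcd(5,0) = 1+2+5 = 8.
Scaling by 3 multiplies the area by 3² = 9 (so the new area is 45) and multiplies the boundary lattice-point count by 3, giving 24.
By Pick's theorem, the interior count of the dilated polygon is 45 − 24/2 + 1 = 34.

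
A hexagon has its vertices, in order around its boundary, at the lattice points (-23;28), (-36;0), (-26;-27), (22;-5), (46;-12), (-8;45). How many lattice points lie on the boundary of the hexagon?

9

Along each edge there are gcd(|Δx|,|Δy|)+1 lattice points, so counting each shared vertex once the boundary has gcd(13,28) + gcd(10,27) + gcd(48,22) + gcd(24,7) + gcd(54,57) + gcd(15,17) = 1+1+2+1+3+1 = 9.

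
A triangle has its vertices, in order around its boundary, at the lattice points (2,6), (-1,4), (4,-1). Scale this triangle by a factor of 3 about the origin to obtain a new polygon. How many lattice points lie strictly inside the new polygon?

By the shoelace formula, twice the signed area is |[2·4 − (-1)·6] + [(-1)·(-1) − 4·4] + [4·6 − 2·(-1)]| = 25, so the area is 12.5.
The number of boundary lattice points is Σ gcd(|Δx|,|Δy|) = gcd(3,2) + gcd(5,5) + gcd(2,7) = 1+5+1 = 7.
Scaling by 3 multiplies the area by 3² = 9 (so the new area is 225/2) and multiplies the boundary lattice-point count by 3, giving 21.
By Pick's theorem, the interior count of the dilated polygon is 225/2 − 21/2 + 1 = 103.

103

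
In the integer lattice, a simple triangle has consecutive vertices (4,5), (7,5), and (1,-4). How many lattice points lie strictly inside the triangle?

By the shoelace formula, twice the signed area is |[4·5 − 7·5] + [7·(-4) − 1·5] + [1·5 − 4·(-4)]| = 27, so the area is 27/2.
The number of boundary lattice points is Σ gcd(|Δx|,|Δy|) = gcd(3,0) + gcd(6,9) + gcd(3,9) = 3+3+3 = 9.
Pick's theorem gives I = A − B/2 + 1 = 27/2 − 9/2 + 1 = 10.

10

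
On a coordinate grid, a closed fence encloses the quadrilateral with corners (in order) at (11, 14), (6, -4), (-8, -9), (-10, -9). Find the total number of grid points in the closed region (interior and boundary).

By the shoelace formula, twice the signed area is |[11·(-4) − 6·14] + [6·(-9) − (-8)·(-4)] + [(-8)·(-9) − (-10)·(-9)] + [(-10)·14 − 11·(-9)]| = 273, so the area is 273/2.
Summing gcd(|Δx|,|Δy|) over the edges gives the boundary count: gcd(5,18) + gcd(14,5) + gcd(2,0) + gcd(21,23) = 1+1+2+1 = 5.
Pick's theorem gives I = A − B/2 + 1 = 273/2 − 5/2 + 1 = 135, so the closed region contains I + B = 135 + 5 = 140 lattice points.

140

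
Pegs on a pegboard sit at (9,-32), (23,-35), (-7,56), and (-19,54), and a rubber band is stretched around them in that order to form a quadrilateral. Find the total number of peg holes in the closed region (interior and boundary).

1140

The shoelace formula gives twice the area as |[9·(-35) − 23·(-32)] + [23·56 − (-7)·(-35)] + [(-7)·54 − (-19)·56] + [(-19)·(-32) − 9·54]| = 2272, so the area is 1136.
The number of boundary lattice points is Σ gcd(|Δx|,|Δy|) = gcd(14,3) + gcd(30,91) + gcd(12,2) + gcd(28,86) = 1+1+2+2 = 6.
Pick's theorem gives I = A − B/2 + 1 = 1136 − 6/2 + 1 = 1134, so the closed region contains I + B = 1134 + 6 = 1140 lattice points.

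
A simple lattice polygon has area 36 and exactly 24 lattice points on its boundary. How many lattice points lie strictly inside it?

25

Pick's theorem A = I + B/2 − 1 rearranges to I = A − B/2 + 1 = 36 − 24/2 + 1 = 25.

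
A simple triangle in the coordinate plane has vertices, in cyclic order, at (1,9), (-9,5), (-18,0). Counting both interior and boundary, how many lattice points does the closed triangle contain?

10

The shoelace formula gives twice the area as |(1·5 − (-9)·9) + ((-9)·0 − (-18)·5) + ((-18)·9 − 1·0)| = 14, so the area is 7.
Summing gcd(|Δx|,|Δy|) over the edges gives the boundary count: gcd(10,4) + gcd(9,5) + gcd(19,9) = 2+1+1 = 4.
Pick's theorem gives I = A − B/2 + 1 = 7 − 4/2 + 1 = 6, so the closed region contains I + B = 6 + 4 = 10 lattice points.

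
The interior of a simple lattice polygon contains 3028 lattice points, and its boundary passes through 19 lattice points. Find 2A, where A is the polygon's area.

6073

Pick's theorem states A = I + B/2 − 1, so A = 3028 + 19/2 − 1 = 6073/2.
Hence 2A = 6073.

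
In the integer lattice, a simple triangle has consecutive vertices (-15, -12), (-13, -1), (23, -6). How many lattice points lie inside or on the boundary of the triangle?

The shoelace formula gives twice the area as |((-15)·(-1) − (-13)·(-12)) + ((-13)·(-6) − 23·(-1)) + (23·(-12) − (-15)·(-6))| = 406, so the area is 203.
Along each edge there are gcd(|Δx|,|Δy|)+1 lattice points, so counting each shared vertex once the boundary has gcd(2,11) + gcd(36,5) + gcd(38,6) = 1+1+2 = 4.
Pick's theorem gives I = A − B/2 + 1 = 203 − 4/2 + 1 = 202, so the closed region contains I + B = 202 + 4 = 206 lattice points.

206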